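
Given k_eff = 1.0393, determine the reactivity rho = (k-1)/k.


rho = (k_eff - 1) / k_eff
rho = (1.0393 - 1) / 1.0393
rho = 0.037814

0.037814


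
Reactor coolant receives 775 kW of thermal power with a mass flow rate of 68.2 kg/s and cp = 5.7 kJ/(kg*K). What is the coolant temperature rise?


dT = Q / (m_dot * cp)
dT = 775 / (68.2 * 5.7)
dT = 1.9936 C

1.9936


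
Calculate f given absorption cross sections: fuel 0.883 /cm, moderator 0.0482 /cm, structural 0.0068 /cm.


f = Sigma_a_fuel / (Sigma_a_fuel + Sigma_a_mod + Sigma_a_other)
f = 0.883 / (0.883 + 0.0482 + 0.0068)
f = 0.94136

0.94136


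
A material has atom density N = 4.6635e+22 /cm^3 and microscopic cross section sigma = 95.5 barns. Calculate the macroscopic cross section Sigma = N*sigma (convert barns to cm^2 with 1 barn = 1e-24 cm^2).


Sigma = N * sigma_barns * 1e-24
Sigma = 4.6635e+22 * 95.5 * 1e-24
Sigma = 4.4536 /cm

4.4536


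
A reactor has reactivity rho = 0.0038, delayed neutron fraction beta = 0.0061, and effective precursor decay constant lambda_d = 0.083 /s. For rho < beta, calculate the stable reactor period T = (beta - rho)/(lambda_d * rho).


T = (beta - rho) / (lambda_d * rho)
T = (0.0061 - 0.0038) / (0.083 * 0.0038)
T = 7.2923 s

7.2923


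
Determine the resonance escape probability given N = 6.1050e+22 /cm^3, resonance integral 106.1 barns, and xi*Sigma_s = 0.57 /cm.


p = exp(-N * I * 1e-24 / (xi*Sigma_s))
p = exp(-6.1050e+22 * 106.1 * 1e-24 / 0.57)
p = 1.1607e-05

1.1607e-05


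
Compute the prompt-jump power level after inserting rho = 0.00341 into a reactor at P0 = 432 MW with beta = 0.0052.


P1/P0 = beta / (beta - rho)
P1/P0 = 0.0052 / (0.0052 - 0.00341) = 2.905028
P1 = 432 * 2.905028 = 1255.0 MW

1255.0


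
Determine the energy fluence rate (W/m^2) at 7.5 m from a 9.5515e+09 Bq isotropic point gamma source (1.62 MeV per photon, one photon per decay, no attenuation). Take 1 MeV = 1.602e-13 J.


psi = A * E * 1.602e-13 / (4*pi*r^2)
psi = 9.5515e+09 * 1.62 * 1.602e-13 / (4*pi*7.5^2)
psi = 3.5068e-06 W/m^2

3.5068e-06


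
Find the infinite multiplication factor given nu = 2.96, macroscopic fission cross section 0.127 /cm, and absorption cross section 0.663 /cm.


k_inf = nu * Sigma_f / Sigma_a
k_inf = 2.96 * 0.127 / 0.663
k_inf = 0.56700

0.56700


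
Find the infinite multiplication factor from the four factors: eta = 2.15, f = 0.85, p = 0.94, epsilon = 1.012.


k_inf = eta * f * p * epsilon
k_inf = 2.15 * 0.85 * 0.94 * 1.012
k_inf = 1.7385

1.7385


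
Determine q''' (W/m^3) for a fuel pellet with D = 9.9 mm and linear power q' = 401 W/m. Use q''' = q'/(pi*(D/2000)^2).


r = D / 2 / 1000 = 9.9 / 2 / 1000 = 0.00495 m
q''' = q' / (pi * r^2)
q''' = 401 / (pi * 0.00495^2)
q''' = 5.2094e+06 W/m^3

5.2094e+06


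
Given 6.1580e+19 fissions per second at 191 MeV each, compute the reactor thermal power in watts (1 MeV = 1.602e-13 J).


P = fission_rate * E_MeV * 1.602e-13
P = 6.1580e+19 * 191 * 1.602e-13
P = 1.8842e+09 W

1.8842e+09


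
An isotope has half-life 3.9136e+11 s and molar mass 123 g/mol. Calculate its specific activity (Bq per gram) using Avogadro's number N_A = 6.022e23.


lambda = ln(2) / t_half = ln(2) / 3.9136e+11 = 1.771124e-12 /s
SA = lambda * N_A / M
SA = 1.771124e-12 * 6.022e23 / 123
SA = 8.6713e+09 Bq/g

8.6713e+09


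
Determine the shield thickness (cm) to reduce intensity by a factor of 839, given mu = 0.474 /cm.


x = ln(factor) / mu
x = ln(839) / 0.474
x = 14.203 cm

14.203


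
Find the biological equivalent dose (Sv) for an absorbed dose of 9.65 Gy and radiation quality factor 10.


H = D * Q
H = 9.65 * 10
H = 96.500 Sv

96.500


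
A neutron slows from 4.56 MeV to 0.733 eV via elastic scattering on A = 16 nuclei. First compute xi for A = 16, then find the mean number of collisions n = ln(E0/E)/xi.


xi = 1 + (A-1)^2/(2A)*ln((A-1)/(A+1)) = 0.1199467 (for A = 16)
n = ln(E0/E) / xi
n = ln(4.56e6 / 0.733) / 0.1199467
n = ln(6.221010e+06) / 0.1199467 = 130.42

130.42


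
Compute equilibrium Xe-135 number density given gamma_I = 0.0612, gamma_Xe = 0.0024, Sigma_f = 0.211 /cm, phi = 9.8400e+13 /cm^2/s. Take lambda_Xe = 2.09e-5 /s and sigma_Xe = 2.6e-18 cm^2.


Xe_eq = (gamma_I + gamma_Xe) * Sigma_f * phi / (lambda_Xe + sigma_Xe * phi)
Numerator = (0.0612 + 0.0024) * 0.211 * 9.8400e+13 = 1.320489e+12
Denominator = 2.09e-5 + 2.6e-18 * 9.8400e+13 = 2.767400e-04
Xe_eq = 1.320489e+12 / 2.767400e-04 = 4.7716e+15 /cm^3

4.7716e+15


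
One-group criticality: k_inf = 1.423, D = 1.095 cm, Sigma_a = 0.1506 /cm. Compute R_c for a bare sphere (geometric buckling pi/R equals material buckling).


L^2 = D / Sigma_a = 1.095 / 0.1506 = 7.270916 cm^2
B_m^2 = (k_inf - 1) / L^2 = (1.423 - 1) / 7.270916 = 0.05817699 /cm^2
For a bare sphere: B_g = pi/R, so R_c = pi / sqrt(B_m^2)
R_c = pi / sqrt(0.05817699) = 13.025 cm

13.025


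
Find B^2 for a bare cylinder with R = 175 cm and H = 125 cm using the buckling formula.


B^2 = (2.405/R)^2 + (pi/H)^2
B^2 = (2.405/175)^2 + (pi/125)^2
B^2 = 8.2052e-04 /cm^2

8.2052e-04


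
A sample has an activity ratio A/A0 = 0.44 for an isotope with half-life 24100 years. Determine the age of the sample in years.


lambda = ln(2) / t_half = ln(2) / 24100 = 2.876129e-05 /yr
t = -ln(A/A0) / lambda
t = -ln(0.44) / 2.876129e-05
t = 28545 yr

28545


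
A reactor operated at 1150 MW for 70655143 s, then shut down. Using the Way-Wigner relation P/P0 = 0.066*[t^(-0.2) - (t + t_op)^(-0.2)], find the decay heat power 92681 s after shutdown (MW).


P/P0 = 0.066 * [t^(-0.2) - (t + t_op)^(-0.2)]
P/P0 = 0.066 * [92681^(-0.2) - (92681 + 70655143)^(-0.2)]
P/P0 = 0.066 * [0.1015317 - 0.02691890] = 0.004924445
P = 1150 * 0.004924445 = 5.6631 MW

5.6631


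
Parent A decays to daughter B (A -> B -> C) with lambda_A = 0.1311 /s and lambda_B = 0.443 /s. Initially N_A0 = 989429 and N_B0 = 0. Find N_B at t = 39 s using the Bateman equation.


N_B(t) = lambda_A * N_A0 / (lambda_B - lambda_A) * [exp(-lambda_A*t) - exp(-lambda_B*t)]
exp(-0.1311*39) = 0.006018604; exp(-0.443*39) = 3.138298e-08
N_B = 0.1311 * 989429 / (0.443 - 0.1311) * (0.006018604 - 3.138298e-08)
N_B = 2503.0

2503.0


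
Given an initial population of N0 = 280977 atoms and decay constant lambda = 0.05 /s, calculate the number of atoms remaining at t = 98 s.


N = N0 * exp(-lambda * t)
N = 280977 * exp(-0.05 * 98)
N = 2092.3

2092.3


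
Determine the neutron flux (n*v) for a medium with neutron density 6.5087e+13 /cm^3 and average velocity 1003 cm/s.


phi = n * v
phi = 6.5087e+13 * 1003
phi = 6.5282e+16 /cm^2/s

6.5282e+16


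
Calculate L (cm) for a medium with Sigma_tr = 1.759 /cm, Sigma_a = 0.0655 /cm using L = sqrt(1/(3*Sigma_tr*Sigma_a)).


D = 1 / (3 * Sigma_tr) = 1 / (3 * 1.759) = 0.1895016 cm
L = sqrt(D / Sigma_a)
L = sqrt(0.1895016 / 0.0655)
L = 1.7009 cm

1.7009


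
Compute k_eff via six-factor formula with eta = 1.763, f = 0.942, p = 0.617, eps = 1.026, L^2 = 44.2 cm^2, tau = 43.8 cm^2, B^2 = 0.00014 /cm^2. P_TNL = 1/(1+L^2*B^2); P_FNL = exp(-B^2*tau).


k_inf = eta*f*p*eps = 1.763*0.942*0.617*1.026 = 1.051322
P_TNL = 1/(1 + L^2*B^2) = 1/(1 + 44.2*0.00014) = 0.9938501
P_FNL = exp(-B^2*tau) = exp(-0.00014*43.8) = 0.9938868
k_eff = k_inf * P_TNL * P_FNL = 1.051322 * 0.9938501 * 0.9938868
k_eff = 1.0385

1.0385


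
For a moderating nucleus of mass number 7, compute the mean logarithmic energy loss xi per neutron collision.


xi = 1 + (A-1)^2/(2A) * ln((A-1)/(A+1))
xi = 1 + (7-1)^2/(2*7) * ln((7-1)/(7 +1))
xi = 0.26025

0.26025


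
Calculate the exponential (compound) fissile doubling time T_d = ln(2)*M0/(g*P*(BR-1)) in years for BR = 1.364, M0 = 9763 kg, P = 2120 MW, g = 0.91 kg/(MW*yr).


Breeding gain G = BR - 1 = 1.364 - 1 = 0.364
Fissile production rate = g * P * G = 0.91 * 2120 * 0.364 = 702.2288 kg/yr
T_d = ln(2) * M0 / (g * P * G)
T_d = ln(2) * 9763 / 702.2288 = 9.6367 yr

9.6367


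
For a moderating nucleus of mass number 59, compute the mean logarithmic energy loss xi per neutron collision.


xi = 1 + (A-1)^2/(2A) * ln((A-1)/(A+1))
xi = 1 + (59-1)^2/(2*59) * ln((59-1)/(59 +1))
xi = 0.033518

0.033518


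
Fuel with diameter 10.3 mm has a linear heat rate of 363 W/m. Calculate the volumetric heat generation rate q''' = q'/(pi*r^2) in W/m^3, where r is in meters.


r = D / 2 / 1000 = 10.3 / 2 / 1000 = 0.00515 m
q''' = q' / (pi * r^2)
q''' = 363 / (pi * 0.00515^2)
q''' = 4.3565e+06 W/m^3

4.3565e+06


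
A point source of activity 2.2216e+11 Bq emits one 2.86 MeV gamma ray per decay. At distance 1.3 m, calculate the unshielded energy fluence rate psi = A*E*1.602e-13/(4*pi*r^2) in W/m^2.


psi = A * E * 1.602e-13 / (4*pi*r^2)
psi = 2.2216e+11 * 2.86 * 1.602e-13 / (4*pi*1.3^2)
psi = 0.0047929 W/m^2

0.0047929


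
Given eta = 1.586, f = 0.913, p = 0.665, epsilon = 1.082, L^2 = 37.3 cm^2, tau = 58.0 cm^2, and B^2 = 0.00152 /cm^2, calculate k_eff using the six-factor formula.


k_inf = eta*f*p*eps = 1.586*0.913*0.665*1.082 = 1.041892
P_TNL = 1/(1 + L^2*B^2) = 1/(1 + 37.3*0.00152) = 0.9463460
P_FNL = exp(-B^2*tau) = exp(-0.00152*58.0) = 0.9156144
k_eff = k_inf * P_TNL * P_FNL = 1.041892 * 0.9463460 * 0.9156144
k_eff = 0.90279

0.90279


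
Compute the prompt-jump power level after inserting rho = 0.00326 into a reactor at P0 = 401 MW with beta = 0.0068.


P1/P0 = beta / (beta - rho)
P1/P0 = 0.0068 / (0.0068 - 0.00326) = 1.920904
P1 = 401 * 1.920904 = 770.28 MW

770.28


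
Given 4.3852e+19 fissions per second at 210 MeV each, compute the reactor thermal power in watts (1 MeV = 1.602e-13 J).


P = fission_rate * E_MeV * 1.602e-13
P = 4.3852e+19 * 210 * 1.602e-13
P = 1.4753e+09 W

1.4753e+09


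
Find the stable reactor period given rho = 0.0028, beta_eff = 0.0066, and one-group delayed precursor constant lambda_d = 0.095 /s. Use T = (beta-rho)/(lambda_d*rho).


T = (beta - rho) / (lambda_d * rho)
T = (0.0066 - 0.0028) / (0.095 * 0.0028)
T = 14.286 s

14.286


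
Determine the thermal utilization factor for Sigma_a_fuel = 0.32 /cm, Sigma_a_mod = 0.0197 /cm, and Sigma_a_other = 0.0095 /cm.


f = Sigma_a_fuel / (Sigma_a_fuel + Sigma_a_mod + Sigma_a_other)
f = 0.32 / (0.32 + 0.0197 + 0.0095)
f = 0.91638

0.91638


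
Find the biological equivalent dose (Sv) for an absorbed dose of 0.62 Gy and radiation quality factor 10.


H = D * Q
H = 0.62 * 10
H = 6.2000 Sv

6.2000


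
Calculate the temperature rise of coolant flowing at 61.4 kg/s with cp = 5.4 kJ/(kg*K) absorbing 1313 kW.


dT = Q / (m_dot * cp)
dT = 1313 / (61.4 * 5.4)
dT = 3.9601 C

3.9601


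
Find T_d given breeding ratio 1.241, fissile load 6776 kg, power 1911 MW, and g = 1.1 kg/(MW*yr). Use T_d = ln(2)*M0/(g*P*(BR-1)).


Breeding gain G = BR - 1 = 1.241 - 1 = 0.241
Fissile production rate = g * P * G = 1.1 * 1911 * 0.241 = 506.6061 kg/yr
T_d = ln(2) * M0 / (g * P * G)
T_d = ln(2) * 6776 / 506.6061 = 9.2710 yr

9.2710


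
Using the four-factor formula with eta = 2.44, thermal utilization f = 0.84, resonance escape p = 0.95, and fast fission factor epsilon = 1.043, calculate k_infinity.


k_inf = eta * f * p * epsilon
k_inf = 2.44 * 0.84 * 0.95 * 1.043
k_inf = 2.0308

2.0308


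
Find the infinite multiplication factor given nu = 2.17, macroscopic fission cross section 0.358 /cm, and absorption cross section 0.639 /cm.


k_inf = nu * Sigma_f / Sigma_a
k_inf = 2.17 * 0.358 / 0.639
k_inf = 1.2157

1.2157


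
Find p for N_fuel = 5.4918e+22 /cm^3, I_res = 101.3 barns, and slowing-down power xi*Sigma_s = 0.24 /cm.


p = exp(-N * I * 1e-24 / (xi*Sigma_s))
p = exp(-5.4918e+22 * 101.3 * 1e-24 / 0.24)
p = 8.5717e-11

8.5717e-11


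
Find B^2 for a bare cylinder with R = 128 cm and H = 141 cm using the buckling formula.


B^2 = (2.405/R)^2 + (pi/H)^2
B^2 = (2.405/128)^2 + (pi/141)^2
B^2 = 8.4946e-04 /cm^2

8.4946e-04


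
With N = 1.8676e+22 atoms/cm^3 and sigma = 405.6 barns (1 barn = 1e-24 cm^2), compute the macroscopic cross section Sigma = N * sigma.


Sigma = N * sigma_barns * 1e-24
Sigma = 1.8676e+22 * 405.6 * 1e-24
Sigma = 7.5750 /cm

7.5750


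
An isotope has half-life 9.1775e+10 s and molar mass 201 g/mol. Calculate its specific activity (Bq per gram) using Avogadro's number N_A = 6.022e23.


lambda = ln(2) / t_half = ln(2) / 9.1775e+10 = 7.552680e-12 /s
SA = lambda * N_A / M
SA = 7.552680e-12 * 6.022e23 / 201
SA = 2.2628e+10 Bq/g

2.2628e+10


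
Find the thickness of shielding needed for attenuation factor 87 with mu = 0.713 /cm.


x = ln(factor) / mu
x = ln(87) / 0.713
x = 6.2635 cm

6.2635


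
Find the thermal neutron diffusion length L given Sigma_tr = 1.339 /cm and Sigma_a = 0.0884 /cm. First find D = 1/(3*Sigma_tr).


D = 1 / (3 * Sigma_tr) = 1 / (3 * 1.339) = 0.2489420 cm
L = sqrt(D / Sigma_a)
L = sqrt(0.2489420 / 0.0884)
L = 1.6781 cm

1.6781


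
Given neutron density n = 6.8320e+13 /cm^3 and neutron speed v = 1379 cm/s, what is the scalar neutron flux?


phi = n * v
phi = 6.8320e+13 * 1379
phi = 9.4213e+16 /cm^2/s

9.4213e+16


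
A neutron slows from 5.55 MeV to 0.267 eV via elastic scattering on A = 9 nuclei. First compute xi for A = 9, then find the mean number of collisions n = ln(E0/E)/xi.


xi = 1 + (A-1)^2/(2A)*ln((A-1)/(A+1)) = 0.2066007 (for A = 9)
n = ln(E0/E) / xi
n = ln(5.55e6 / 0.267) / 0.2066007
n = ln(2.078652e+07) / 0.2066007 = 81.557

81.557


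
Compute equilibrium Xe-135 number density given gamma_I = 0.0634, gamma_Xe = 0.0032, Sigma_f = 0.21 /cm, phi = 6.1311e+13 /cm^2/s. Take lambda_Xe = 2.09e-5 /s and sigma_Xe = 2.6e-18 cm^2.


Xe_eq = (gamma_I + gamma_Xe) * Sigma_f * phi / (lambda_Xe + sigma_Xe * phi)
Numerator = (0.0634 + 0.0032) * 0.21 * 6.1311e+13 = 8.574956e+11
Denominator = 2.09e-5 + 2.6e-18 * 6.1311e+13 = 1.803086e-04
Xe_eq = 8.574956e+11 / 1.803086e-04 = 4.7557e+15 /cm^3

4.7557e+15


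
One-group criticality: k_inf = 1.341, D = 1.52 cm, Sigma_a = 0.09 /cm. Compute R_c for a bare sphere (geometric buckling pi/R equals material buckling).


L^2 = D / Sigma_a = 1.52 / 0.09 = 16.88889 cm^2
B_m^2 = (k_inf - 1) / L^2 = (1.341 - 1) / 16.88889 = 0.02019079 /cm^2
For a bare sphere: B_g = pi/R, so R_c = pi / sqrt(B_m^2)
R_c = pi / sqrt(0.02019079) = 22.109 cm

22.109


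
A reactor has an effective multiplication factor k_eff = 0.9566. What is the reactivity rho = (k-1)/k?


rho = (k_eff - 1) / k_eff
rho = (0.9566 - 1) / 0.9566
rho = -0.045369

-0.045369


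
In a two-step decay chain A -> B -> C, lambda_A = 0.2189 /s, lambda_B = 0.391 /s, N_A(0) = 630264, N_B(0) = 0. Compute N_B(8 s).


N_B(t) = lambda_A * N_A0 / (lambda_B - lambda_A) * [exp(-lambda_A*t) - exp(-lambda_B*t)]
exp(-0.2189*8) = 0.1735655; exp(-0.391*8) = 0.04380532
N_B = 0.2189 * 630264 / (0.391 - 0.2189) * (0.1735655 - 0.04380532)
N_B = 104023

104023


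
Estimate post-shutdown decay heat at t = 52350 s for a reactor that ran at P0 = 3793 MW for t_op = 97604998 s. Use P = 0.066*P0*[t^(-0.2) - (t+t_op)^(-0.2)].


P/P0 = 0.066 * [t^(-0.2) - (t + t_op)^(-0.2)]
P/P0 = 0.066 * [52350^(-0.2) - (52350 + 97604998)^(-0.2)]
P/P0 = 0.066 * [0.1138195 - 0.02523824] = 0.005846363
P = 3793 * 0.005846363 = 22.175 MW

22.175


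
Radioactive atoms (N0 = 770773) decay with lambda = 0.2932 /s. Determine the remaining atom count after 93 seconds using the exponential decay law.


N = N0 * exp(-lambda * t)
N = 770773 * exp(-0.2932 * 93)
N = 1.1086e-06

1.1086e-06


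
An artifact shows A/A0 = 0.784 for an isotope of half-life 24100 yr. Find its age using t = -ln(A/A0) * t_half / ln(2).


lambda = ln(2) / t_half = ln(2) / 24100 = 2.876129e-05 /yr
t = -ln(A/A0) / lambda
t = -ln(0.784) / 2.876129e-05
t = 8460.9 yr

8460.9


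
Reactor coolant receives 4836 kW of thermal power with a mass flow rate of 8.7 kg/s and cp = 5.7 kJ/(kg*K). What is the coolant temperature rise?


dT = Q / (m_dot * cp)
dT = 4836 / (8.7 * 5.7)
dT = 97.520 C

97.520


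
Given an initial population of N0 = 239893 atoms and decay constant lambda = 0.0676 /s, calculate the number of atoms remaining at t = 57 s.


N = N0 * exp(-lambda * t)
N = 239893 * exp(-0.0676 * 57)
N = 5088.6

5088.6


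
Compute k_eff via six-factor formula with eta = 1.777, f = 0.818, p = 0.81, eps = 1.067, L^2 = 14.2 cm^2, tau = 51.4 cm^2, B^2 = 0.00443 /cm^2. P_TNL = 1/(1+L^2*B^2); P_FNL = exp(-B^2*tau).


k_inf = eta*f*p*eps = 1.777*0.818*0.81*1.067 = 1.256291
P_TNL = 1/(1 + L^2*B^2) = 1/(1 + 14.2*0.00443) = 0.9408170
P_FNL = exp(-B^2*tau) = exp(-0.00443*51.4) = 0.7963615
k_eff = k_inf * P_TNL * P_FNL = 1.256291 * 0.9408170 * 0.7963615
k_eff = 0.94125

0.94125


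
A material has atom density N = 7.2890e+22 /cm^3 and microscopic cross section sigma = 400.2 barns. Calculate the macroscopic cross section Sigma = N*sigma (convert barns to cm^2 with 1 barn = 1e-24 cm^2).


Sigma = N * sigma_barns * 1e-24
Sigma = 7.2890e+22 * 400.2 * 1e-24
Sigma = 29.171 /cm

29.171


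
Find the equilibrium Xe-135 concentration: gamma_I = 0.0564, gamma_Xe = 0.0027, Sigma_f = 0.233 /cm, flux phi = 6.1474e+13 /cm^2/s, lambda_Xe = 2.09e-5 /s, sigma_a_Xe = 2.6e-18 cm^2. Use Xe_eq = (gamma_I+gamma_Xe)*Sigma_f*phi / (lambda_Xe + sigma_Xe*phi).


Xe_eq = (gamma_I + gamma_Xe) * Sigma_f * phi / (lambda_Xe + sigma_Xe * phi)
Numerator = (0.0564 + 0.0027) * 0.233 * 6.1474e+13 = 8.465154e+11
Denominator = 2.09e-5 + 2.6e-18 * 6.1474e+13 = 1.807324e-04
Xe_eq = 8.465154e+11 / 1.807324e-04 = 4.6838e+15 /cm^3

4.6838e+15


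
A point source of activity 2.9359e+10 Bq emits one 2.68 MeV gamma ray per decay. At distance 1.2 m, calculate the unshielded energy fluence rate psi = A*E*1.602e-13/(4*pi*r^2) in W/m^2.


psi = A * E * 1.602e-13 / (4*pi*r^2)
psi = 2.9359e+10 * 2.68 * 1.602e-13 / (4*pi*1.2^2)
psi = 6.9657e-04 W/m^2

6.9657e-04


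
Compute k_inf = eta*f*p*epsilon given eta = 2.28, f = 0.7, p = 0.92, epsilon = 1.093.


k_inf = eta * f * p * epsilon
k_inf = 2.28 * 0.7 * 0.92 * 1.093
k_inf = 1.6049

1.6049


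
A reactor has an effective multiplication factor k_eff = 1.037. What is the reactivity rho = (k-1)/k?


rho = (k_eff - 1) / k_eff
rho = (1.037 - 1) / 1.037
rho = 0.035680

0.035680


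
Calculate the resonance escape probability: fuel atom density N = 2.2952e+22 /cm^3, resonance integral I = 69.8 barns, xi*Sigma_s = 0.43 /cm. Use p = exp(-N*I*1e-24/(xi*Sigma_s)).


p = exp(-N * I * 1e-24 / (xi*Sigma_s))
p = exp(-2.2952e+22 * 69.8 * 1e-24 / 0.43)
p = 0.024096

0.024096


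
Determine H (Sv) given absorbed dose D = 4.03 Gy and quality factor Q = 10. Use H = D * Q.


H = D * Q
H = 4.03 * 10
H = 40.300 Sv

40.300


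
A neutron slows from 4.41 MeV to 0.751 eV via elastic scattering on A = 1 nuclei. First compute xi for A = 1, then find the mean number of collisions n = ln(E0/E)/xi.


xi = 1 + (A-1)^2/(2A)*ln((A-1)/(A+1)) = 1 (for A = 1)
n = ln(E0/E) / xi
n = ln(4.41e6 / 0.751) / 1
n = ln(5.872170e+06) / 1 = 15.586

15.586


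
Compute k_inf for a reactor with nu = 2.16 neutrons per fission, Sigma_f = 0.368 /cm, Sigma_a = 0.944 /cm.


k_inf = nu * Sigma_f / Sigma_a
k_inf = 2.16 * 0.368 / 0.944
k_inf = 0.84203

0.84203


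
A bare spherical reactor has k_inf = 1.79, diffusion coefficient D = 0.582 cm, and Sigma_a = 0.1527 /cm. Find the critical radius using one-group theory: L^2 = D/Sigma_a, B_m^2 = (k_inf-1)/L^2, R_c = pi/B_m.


L^2 = D / Sigma_a = 0.582 / 0.1527 = 3.811395 cm^2
B_m^2 = (k_inf - 1) / L^2 = (1.79 - 1) / 3.811395 = 0.2072732 /cm^2
For a bare sphere: B_g = pi/R, so R_c = pi / sqrt(B_m^2)
R_c = pi / sqrt(0.2072732) = 6.9005 cm

6.9005


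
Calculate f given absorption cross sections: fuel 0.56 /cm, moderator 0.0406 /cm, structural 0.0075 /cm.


f = Sigma_a_fuel / (Sigma_a_fuel + Sigma_a_mod + Sigma_a_other)
f = 0.56 / (0.56 + 0.0406 + 0.0075)
f = 0.92090

0.92090


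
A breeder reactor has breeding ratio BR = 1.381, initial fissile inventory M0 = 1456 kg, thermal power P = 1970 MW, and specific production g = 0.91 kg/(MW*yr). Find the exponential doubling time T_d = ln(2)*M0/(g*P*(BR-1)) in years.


Breeding gain G = BR - 1 = 1.381 - 1 = 0.381
Fissile production rate = g * P * G = 0.91 * 1970 * 0.381 = 683.0187 kg/yr
T_d = ln(2) * M0 / (g * P * G)
T_d = ln(2) * 1456 / 683.0187 = 1.4776 yr

1.4776


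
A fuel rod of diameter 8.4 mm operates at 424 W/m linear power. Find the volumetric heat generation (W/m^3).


r = D / 2 / 1000 = 8.4 / 2 / 1000 = 0.0042 m
q''' = q' / (pi * r^2)
q''' = 424 / (pi * 0.0042^2)
q''' = 7.6510e+06 W/m^3

7.6510e+06


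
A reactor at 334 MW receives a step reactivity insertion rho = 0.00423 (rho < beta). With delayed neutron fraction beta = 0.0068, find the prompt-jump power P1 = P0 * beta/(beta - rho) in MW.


P1/P0 = beta / (beta - rho)
P1/P0 = 0.0068 / (0.0068 - 0.00423) = 2.645914
P1 = 334 * 2.645914 = 883.74 MW

883.74


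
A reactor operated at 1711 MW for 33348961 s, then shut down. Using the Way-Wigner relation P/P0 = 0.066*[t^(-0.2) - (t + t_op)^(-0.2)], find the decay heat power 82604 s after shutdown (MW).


P/P0 = 0.066 * [t^(-0.2) - (t + t_op)^(-0.2)]
P/P0 = 0.066 * [82604^(-0.2) - (82604 + 33348961)^(-0.2)]
P/P0 = 0.066 * [0.1038962 - 0.03127294] = 0.004793135
P = 1711 * 0.004793135 = 8.2011 MW

8.2011


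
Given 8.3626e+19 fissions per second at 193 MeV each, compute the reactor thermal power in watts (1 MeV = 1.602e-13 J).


P = fission_rate * E_MeV * 1.602e-13
P = 8.3626e+19 * 193 * 1.602e-13
P = 2.5856e+09 W

2.5856e+09


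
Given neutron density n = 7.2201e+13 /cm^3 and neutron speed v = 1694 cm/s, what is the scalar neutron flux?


phi = n * v
phi = 7.2201e+13 * 1694
phi = 1.2231e+17 /cm^2/s

1.2231e+17


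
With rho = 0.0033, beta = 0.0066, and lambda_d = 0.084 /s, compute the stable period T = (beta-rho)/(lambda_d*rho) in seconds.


T = (beta - rho) / (lambda_d * rho)
T = (0.0066 - 0.0033) / (0.084 * 0.0033)
T = 11.905 s

11.905


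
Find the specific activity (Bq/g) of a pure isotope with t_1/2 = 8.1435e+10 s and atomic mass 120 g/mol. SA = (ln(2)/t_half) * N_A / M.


lambda = ln(2) / t_half = ln(2) / 8.1435e+10 = 8.511662e-12 /s
SA = lambda * N_A / M
SA = 8.511662e-12 * 6.022e23 / 120
SA = 4.2714e+10 Bq/g

4.2714e+10


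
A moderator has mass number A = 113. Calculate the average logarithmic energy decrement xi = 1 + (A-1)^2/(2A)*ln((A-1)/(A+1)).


xi = 1 + (A-1)^2/(2A) * ln((A-1)/(A+1))
xi = 1 + (113-1)^2/(2*113) * ln((113-1)/(113 +1))
xi = 0.017595

0.017595


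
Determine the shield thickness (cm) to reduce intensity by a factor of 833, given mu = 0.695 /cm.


x = ln(factor) / mu
x = ln(833) / 0.695
x = 9.6763 cm

9.6763


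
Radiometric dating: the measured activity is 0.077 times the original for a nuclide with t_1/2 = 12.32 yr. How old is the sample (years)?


lambda = ln(2) / t_half = ln(2) / 12.32 = 0.05626195 /yr
t = -ln(A/A0) / lambda
t = -ln(0.077) / 0.05626195
t = 45.572 yr

45.572


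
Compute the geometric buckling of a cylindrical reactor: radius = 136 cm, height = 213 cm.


B^2 = (2.405/R)^2 + (pi/H)^2
B^2 = (2.405/136)^2 + (pi/213)^2
B^2 = 5.3026e-04 /cm^2

5.3026e-04


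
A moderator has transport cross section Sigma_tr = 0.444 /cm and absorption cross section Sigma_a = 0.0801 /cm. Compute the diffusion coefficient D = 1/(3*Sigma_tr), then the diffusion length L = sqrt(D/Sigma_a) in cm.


D = 1 / (3 * Sigma_tr) = 1 / (3 * 0.444) = 0.7507508 cm
L = sqrt(D / Sigma_a)
L = sqrt(0.7507508 / 0.0801)
L = 3.0615 cm

3.0615


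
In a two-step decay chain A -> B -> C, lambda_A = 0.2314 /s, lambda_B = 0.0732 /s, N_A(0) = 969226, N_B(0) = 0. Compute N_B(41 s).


N_B(t) = lambda_A * N_A0 / (lambda_B - lambda_A) * [exp(-lambda_A*t) - exp(-lambda_B*t)]
exp(-0.2314*41) = 7.580093e-05; exp(-0.0732*41) = 0.04972736
N_B = 0.2314 * 969226 / (0.0732 - 0.2314) * (7.580093e-05 - 0.04972736)
N_B = 70391

70391


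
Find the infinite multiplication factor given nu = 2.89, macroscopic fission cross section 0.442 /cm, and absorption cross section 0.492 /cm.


k_inf = nu * Sigma_f / Sigma_a
k_inf = 2.89 * 0.442 / 0.492
k_inf = 2.5963

2.5963


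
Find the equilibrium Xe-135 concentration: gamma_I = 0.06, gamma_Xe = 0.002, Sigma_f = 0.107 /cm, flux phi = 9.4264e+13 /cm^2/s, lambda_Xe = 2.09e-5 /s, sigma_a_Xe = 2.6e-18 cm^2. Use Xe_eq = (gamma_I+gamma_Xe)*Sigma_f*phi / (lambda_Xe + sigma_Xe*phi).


Xe_eq = (gamma_I + gamma_Xe) * Sigma_f * phi / (lambda_Xe + sigma_Xe * phi)
Numerator = (0.06 + 0.002) * 0.107 * 9.4264e+13 = 6.253474e+11
Denominator = 2.09e-5 + 2.6e-18 * 9.4264e+13 = 2.659864e-04
Xe_eq = 6.253474e+11 / 2.659864e-04 = 2.3511e+15 /cm^3

2.3511e+15


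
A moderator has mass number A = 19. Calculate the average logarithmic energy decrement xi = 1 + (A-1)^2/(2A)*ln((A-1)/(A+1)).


xi = 1 + (A-1)^2/(2A) * ln((A-1)/(A+1))
xi = 1 + (19-1)^2/(2*19) * ln((19-1)/(19 +1))
xi = 0.10166

0.10166


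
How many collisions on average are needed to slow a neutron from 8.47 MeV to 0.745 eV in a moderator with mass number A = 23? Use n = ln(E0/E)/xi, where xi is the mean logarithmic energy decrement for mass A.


xi = 1 + (A-1)^2/(2A)*ln((A-1)/(A+1)) = 0.08448899 (for A = 23)
n = ln(E0/E) / xi
n = ln(8.47e6 / 0.745) / 0.08448899
n = ln(1.136913e+07) / 0.08448899 = 192.29

192.29


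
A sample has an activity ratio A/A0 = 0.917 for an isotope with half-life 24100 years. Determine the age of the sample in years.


lambda = ln(2) / t_half = ln(2) / 24100 = 2.876129e-05 /yr
t = -ln(A/A0) / lambda
t = -ln(0.917) / 2.876129e-05
t = 3012.7 yr

3012.7


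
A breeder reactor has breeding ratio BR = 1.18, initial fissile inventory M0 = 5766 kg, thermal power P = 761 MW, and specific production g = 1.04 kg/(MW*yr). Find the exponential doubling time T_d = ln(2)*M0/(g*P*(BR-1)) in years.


Breeding gain G = BR - 1 = 1.18 - 1 = 0.18
Fissile production rate = g * P * G = 1.04 * 761 * 0.18 = 142.4592 kg/yr
T_d = ln(2) * M0 / (g * P * G)
T_d = ln(2) * 5766 / 142.4592 = 28.055 yr

28.055


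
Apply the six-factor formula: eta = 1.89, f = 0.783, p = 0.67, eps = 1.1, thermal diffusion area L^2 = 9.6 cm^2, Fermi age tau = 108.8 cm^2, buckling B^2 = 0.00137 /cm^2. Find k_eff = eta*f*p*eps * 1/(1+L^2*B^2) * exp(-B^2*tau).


k_inf = eta*f*p*eps = 1.89*0.783*0.67*1.1 = 1.090664
P_TNL = 1/(1 + L^2*B^2) = 1/(1 + 9.6*0.00137) = 0.9870187
P_FNL = exp(-B^2*tau) = exp(-0.00137*108.8) = 0.8615209
k_eff = k_inf * P_TNL * P_FNL = 1.090664 * 0.9870187 * 0.8615209
k_eff = 0.92743

0.92743


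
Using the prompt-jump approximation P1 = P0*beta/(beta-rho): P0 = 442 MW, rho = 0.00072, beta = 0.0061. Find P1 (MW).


P1/P0 = beta / (beta - rho)
P1/P0 = 0.0061 / (0.0061 - 0.00072) = 1.133829
P1 = 442 * 1.133829 = 501.15 MW

501.15


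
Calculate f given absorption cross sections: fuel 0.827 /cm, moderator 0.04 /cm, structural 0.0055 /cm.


f = Sigma_a_fuel / (Sigma_a_fuel + Sigma_a_mod + Sigma_a_other)
f = 0.827 / (0.827 + 0.04 + 0.0055)
f = 0.94785

0.94785


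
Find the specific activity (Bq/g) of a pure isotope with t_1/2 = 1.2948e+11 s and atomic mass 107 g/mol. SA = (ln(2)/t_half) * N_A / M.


lambda = ln(2) / t_half = ln(2) / 1.2948e+11 = 5.353315e-12 /s
SA = lambda * N_A / M
SA = 5.353315e-12 * 6.022e23 / 107
SA = 3.0129e+10 Bq/g

3.0129e+10


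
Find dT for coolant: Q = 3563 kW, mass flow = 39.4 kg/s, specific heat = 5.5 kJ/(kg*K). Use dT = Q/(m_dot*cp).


dT = Q / (m_dot * cp)
dT = 3563 / (39.4 * 5.5)
dT = 16.442 C

16.442


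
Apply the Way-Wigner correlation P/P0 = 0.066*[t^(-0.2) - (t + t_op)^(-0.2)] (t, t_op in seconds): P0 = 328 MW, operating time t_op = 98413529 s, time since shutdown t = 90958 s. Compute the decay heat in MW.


P/P0 = 0.066 * [t^(-0.2) - (t + t_op)^(-0.2)]
P/P0 = 0.066 * [90958^(-0.2) - (90958 + 98413529)^(-0.2)]
P/P0 = 0.066 * [0.1019135 - 0.02519468] = 0.005063442
P = 328 * 0.005063442 = 1.6608 MW

1.6608


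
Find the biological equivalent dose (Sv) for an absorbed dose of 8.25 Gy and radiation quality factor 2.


H = D * Q
H = 8.25 * 2
H = 16.500 Sv

16.500


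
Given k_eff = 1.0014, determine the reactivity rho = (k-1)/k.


rho = (k_eff - 1) / k_eff
rho = (1.0014 - 1) / 1.0014
rho = 0.0013980

0.0013980


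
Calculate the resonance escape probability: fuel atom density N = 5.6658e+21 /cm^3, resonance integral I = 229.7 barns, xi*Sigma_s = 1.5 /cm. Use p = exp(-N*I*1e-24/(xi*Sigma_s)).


p = exp(-N * I * 1e-24 / (xi*Sigma_s))
p = exp(-5.6658e+21 * 229.7 * 1e-24 / 1.5)
p = 0.41995

0.41995


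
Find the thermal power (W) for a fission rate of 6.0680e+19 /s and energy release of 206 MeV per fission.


P = fission_rate * E_MeV * 1.602e-13
P = 6.0680e+19 * 206 * 1.602e-13
P = 2.0025e+09 W

2.0025e+09


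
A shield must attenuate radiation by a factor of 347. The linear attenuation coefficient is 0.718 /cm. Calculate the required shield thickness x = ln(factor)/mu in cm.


x = ln(factor) / mu
x = ln(347) / 0.718
x = 8.1467 cm

8.1467


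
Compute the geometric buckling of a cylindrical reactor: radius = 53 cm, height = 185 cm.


B^2 = (2.405/R)^2 + (pi/H)^2
B^2 = (2.405/53)^2 + (pi/185)^2
B^2 = 0.0023475 /cm^2

0.0023475


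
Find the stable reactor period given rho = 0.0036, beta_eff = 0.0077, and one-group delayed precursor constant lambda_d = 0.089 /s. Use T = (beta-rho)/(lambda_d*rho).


T = (beta - rho) / (lambda_d * rho)
T = (0.0077 - 0.0036) / (0.089 * 0.0036)
T = 12.797 s

12.797


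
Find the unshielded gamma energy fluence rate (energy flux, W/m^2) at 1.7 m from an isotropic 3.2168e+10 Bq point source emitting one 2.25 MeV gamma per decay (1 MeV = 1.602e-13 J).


psi = A * E * 1.602e-13 / (4*pi*r^2)
psi = 3.2168e+10 * 2.25 * 1.602e-13 / (4*pi*1.7^2)
psi = 3.1927e-04 W/m^2

3.1927e-04


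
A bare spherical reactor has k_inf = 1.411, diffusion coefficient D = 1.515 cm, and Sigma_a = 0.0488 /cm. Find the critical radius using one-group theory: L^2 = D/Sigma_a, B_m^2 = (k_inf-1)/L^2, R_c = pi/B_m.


L^2 = D / Sigma_a = 1.515 / 0.0488 = 31.04508 cm^2
B_m^2 = (k_inf - 1) / L^2 = (1.411 - 1) / 31.04508 = 0.01323881 /cm^2
For a bare sphere: B_g = pi/R, so R_c = pi / sqrt(B_m^2)
R_c = pi / sqrt(0.01323881) = 27.304 cm

27.304


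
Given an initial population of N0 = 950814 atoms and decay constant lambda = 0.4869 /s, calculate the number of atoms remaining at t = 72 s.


N = N0 * exp(-lambda * t)
N = 950814 * exp(-0.4869 * 72)
N = 5.6640e-10

5.6640e-10


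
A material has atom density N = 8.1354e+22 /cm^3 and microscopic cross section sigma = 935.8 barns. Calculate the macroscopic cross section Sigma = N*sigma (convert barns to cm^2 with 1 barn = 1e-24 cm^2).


Sigma = N * sigma_barns * 1e-24
Sigma = 8.1354e+22 * 935.8 * 1e-24
Sigma = 76.131 /cm

76.131


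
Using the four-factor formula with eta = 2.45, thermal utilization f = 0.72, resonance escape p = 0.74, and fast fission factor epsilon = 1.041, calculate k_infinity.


k_inf = eta * f * p * epsilon
k_inf = 2.45 * 0.72 * 0.74 * 1.041
k_inf = 1.3589

1.3589


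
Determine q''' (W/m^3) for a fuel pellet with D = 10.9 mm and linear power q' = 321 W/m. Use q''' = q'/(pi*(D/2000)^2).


r = D / 2 / 1000 = 10.9 / 2 / 1000 = 0.00545 m
q''' = q' / (pi * r^2)
q''' = 321 / (pi * 0.00545^2)
q''' = 3.4400e+06 W/m^3

3.4400e+06


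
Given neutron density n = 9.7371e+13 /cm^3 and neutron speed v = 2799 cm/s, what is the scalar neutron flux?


phi = n * v
phi = 9.7371e+13 * 2799
phi = 2.7254e+17 /cm^2/s

2.7254e+17


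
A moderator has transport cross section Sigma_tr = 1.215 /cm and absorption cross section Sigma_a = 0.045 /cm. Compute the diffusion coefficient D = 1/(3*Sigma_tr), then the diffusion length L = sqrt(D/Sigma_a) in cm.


D = 1 / (3 * Sigma_tr) = 1 / (3 * 1.215) = 0.2743484 cm
L = sqrt(D / Sigma_a)
L = sqrt(0.2743484 / 0.045)
L = 2.4691 cm

2.4691


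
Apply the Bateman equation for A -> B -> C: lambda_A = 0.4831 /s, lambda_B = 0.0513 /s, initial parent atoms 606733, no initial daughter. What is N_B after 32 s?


N_B(t) = lambda_A * N_A0 / (lambda_B - lambda_A) * [exp(-lambda_A*t) - exp(-lambda_B*t)]
exp(-0.4831*32) = 1.932657e-07; exp(-0.0513*32) = 0.1936699
N_B = 0.4831 * 606733 / (0.0513 - 0.4831) * (1.932657e-07 - 0.1936699)
N_B = 131466

131466


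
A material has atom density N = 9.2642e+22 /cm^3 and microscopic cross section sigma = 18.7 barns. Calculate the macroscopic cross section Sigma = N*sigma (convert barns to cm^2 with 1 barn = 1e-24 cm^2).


Sigma = N * sigma_barns * 1e-24
Sigma = 9.2642e+22 * 18.7 * 1e-24
Sigma = 1.7324 /cm

1.7324


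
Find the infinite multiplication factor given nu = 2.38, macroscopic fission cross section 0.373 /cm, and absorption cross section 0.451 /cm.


k_inf = nu * Sigma_f / Sigma_a
k_inf = 2.38 * 0.373 / 0.451
k_inf = 1.9684

1.9684


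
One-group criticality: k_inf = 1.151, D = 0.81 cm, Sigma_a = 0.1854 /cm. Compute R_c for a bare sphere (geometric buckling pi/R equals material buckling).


L^2 = D / Sigma_a = 0.81 / 0.1854 = 4.368932 cm^2
B_m^2 = (k_inf - 1) / L^2 = (1.151 - 1) / 4.368932 = 0.03456222 /cm^2
For a bare sphere: B_g = pi/R, so R_c = pi / sqrt(B_m^2)
R_c = pi / sqrt(0.03456222) = 16.899 cm

16.899


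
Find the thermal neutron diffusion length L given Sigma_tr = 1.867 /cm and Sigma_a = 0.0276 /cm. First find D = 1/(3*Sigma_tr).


D = 1 / (3 * Sigma_tr) = 1 / (3 * 1.867) = 0.1785395 cm
L = sqrt(D / Sigma_a)
L = sqrt(0.1785395 / 0.0276)
L = 2.5434 cm

2.5434


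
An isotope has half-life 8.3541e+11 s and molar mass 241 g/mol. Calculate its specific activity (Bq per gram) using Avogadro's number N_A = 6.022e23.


lambda = ln(2) / t_half = ln(2) / 8.3541e+11 = 8.297090e-13 /s
SA = lambda * N_A / M
SA = 8.297090e-13 * 6.022e23 / 241
SA = 2.0732e+09 Bq/g

2.0732e+09


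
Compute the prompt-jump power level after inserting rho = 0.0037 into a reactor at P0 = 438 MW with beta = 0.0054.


P1/P0 = beta / (beta - rho)
P1/P0 = 0.0054 / (0.0054 - 0.0037) = 3.176471
P1 = 438 * 3.176471 = 1391.3 MW

1391.3


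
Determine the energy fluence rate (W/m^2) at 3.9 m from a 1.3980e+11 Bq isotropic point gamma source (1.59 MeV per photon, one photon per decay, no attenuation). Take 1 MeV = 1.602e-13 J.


psi = A * E * 1.602e-13 / (4*pi*r^2)
psi = 1.3980e+11 * 1.59 * 1.602e-13 / (4*pi*3.9^2)
psi = 1.8631e-04 W/m^2

1.8631e-04


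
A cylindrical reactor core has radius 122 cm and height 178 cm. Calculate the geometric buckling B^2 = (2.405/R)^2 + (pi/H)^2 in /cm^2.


B^2 = (2.405/R)^2 + (pi/H)^2
B^2 = (2.405/122)^2 + (pi/178)^2
B^2 = 7.0011e-04 /cm^2

7.0011e-04


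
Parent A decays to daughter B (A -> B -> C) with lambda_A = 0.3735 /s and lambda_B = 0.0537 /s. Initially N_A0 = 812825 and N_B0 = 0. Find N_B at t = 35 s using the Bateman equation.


N_B(t) = lambda_A * N_A0 / (lambda_B - lambda_A) * [exp(-lambda_A*t) - exp(-lambda_B*t)]
exp(-0.3735*35) = 2.102255e-06; exp(-0.0537*35) = 0.1526664
N_B = 0.3735 * 812825 / (0.0537 - 0.3735) * (2.102255e-06 - 0.1526664)
N_B = 144926

144926


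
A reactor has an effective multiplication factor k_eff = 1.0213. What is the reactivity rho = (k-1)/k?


rho = (k_eff - 1) / k_eff
rho = (1.0213 - 1) / 1.0213
rho = 0.020856

0.020856


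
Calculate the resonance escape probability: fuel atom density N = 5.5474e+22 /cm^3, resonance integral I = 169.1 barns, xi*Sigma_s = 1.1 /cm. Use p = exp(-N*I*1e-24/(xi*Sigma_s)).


p = exp(-N * I * 1e-24 / (xi*Sigma_s))
p = exp(-5.5474e+22 * 169.1 * 1e-24 / 1.1)
p = 1.9788e-04

1.9788e-04


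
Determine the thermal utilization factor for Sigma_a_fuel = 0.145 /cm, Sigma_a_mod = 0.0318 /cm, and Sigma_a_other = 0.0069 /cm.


f = Sigma_a_fuel / (Sigma_a_fuel + Sigma_a_mod + Sigma_a_other)
f = 0.145 / (0.145 + 0.0318 + 0.0069)
f = 0.78933

0.78933


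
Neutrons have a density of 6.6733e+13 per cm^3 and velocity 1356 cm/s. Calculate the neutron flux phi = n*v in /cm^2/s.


phi = n * v
phi = 6.6733e+13 * 1356
phi = 9.0490e+16 /cm^2/s

9.0490e+16


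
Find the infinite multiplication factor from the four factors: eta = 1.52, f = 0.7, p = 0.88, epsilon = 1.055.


k_inf = eta * f * p * epsilon
k_inf = 1.52 * 0.7 * 0.88 * 1.055
k_inf = 0.98782

0.98782


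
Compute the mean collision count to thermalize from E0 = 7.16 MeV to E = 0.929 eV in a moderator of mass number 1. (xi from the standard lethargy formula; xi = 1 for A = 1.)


xi = 1 + (A-1)^2/(2A)*ln((A-1)/(A+1)) = 1 (for A = 1)
n = ln(E0/E) / xi
n = ln(7.16e6 / 0.929) / 1
n = ln(7.707212e+06) / 1 = 15.858

15.858


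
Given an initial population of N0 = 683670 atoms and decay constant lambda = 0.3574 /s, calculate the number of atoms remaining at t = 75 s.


N = N0 * exp(-lambda * t)
N = 683670 * exp(-0.3574 * 75)
N = 1.5616e-06

1.5616e-06


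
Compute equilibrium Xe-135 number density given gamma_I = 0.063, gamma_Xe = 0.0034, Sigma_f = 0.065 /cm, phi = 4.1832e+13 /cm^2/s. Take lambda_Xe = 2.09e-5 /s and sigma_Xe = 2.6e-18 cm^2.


Xe_eq = (gamma_I + gamma_Xe) * Sigma_f * phi / (lambda_Xe + sigma_Xe * phi)
Numerator = (0.063 + 0.0034) * 0.065 * 4.1832e+13 = 1.805469e+11
Denominator = 2.09e-5 + 2.6e-18 * 4.1832e+13 = 1.296632e-04
Xe_eq = 1.805469e+11 / 1.296632e-04 = 1.3924e+15 /cm^3

1.3924e+15


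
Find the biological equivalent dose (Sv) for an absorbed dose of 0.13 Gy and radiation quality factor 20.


H = D * Q
H = 0.13 * 20
H = 2.6000 Sv

2.6000


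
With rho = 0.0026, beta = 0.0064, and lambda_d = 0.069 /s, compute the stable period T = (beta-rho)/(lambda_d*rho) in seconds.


T = (beta - rho) / (lambda_d * rho)
T = (0.0064 - 0.0026) / (0.069 * 0.0026)
T = 21.182 s

21.182


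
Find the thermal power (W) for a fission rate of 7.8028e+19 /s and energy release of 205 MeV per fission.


P = fission_rate * E_MeV * 1.602e-13
P = 7.8028e+19 * 205 * 1.602e-13
P = 2.5625e+09 W

2.5625e+09


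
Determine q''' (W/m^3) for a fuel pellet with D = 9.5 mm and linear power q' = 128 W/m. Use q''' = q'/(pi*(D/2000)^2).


r = D / 2 / 1000 = 9.5 / 2 / 1000 = 0.00475 m
q''' = q' / (pi * r^2)
q''' = 128 / (pi * 0.00475^2)
q''' = 1.8058e+06 W/m^3

1.8058e+06


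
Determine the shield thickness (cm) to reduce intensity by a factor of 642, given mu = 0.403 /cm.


x = ln(factor) / mu
x = ln(642) / 0.403
x = 16.041 cm

16.041


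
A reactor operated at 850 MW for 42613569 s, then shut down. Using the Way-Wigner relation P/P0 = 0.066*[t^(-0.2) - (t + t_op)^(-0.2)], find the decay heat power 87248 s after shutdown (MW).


P/P0 = 0.066 * [t^(-0.2) - (t + t_op)^(-0.2)]
P/P0 = 0.066 * [87248^(-0.2) - (87248 + 42613569)^(-0.2)]
P/P0 = 0.066 * [0.1027659 - 0.02977918] = 0.004817124
P = 850 * 0.004817124 = 4.0946 MW

4.0946


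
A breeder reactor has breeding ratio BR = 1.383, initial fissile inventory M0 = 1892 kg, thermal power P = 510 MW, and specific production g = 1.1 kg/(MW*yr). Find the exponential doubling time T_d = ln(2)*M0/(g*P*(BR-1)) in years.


Breeding gain G = BR - 1 = 1.383 - 1 = 0.383
Fissile production rate = g * P * G = 1.1 * 510 * 0.383 = 214.863 kg/yr
T_d = ln(2) * M0 / (g * P * G)
T_d = ln(2) * 1892 / 214.863 = 6.1036 yr

6.1036


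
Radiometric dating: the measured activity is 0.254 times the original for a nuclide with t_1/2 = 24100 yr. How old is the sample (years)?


lambda = ln(2) / t_half = ln(2) / 24100 = 2.876129e-05 /yr
t = -ln(A/A0) / lambda
t = -ln(0.254) / 2.876129e-05
t = 47648 yr

47648


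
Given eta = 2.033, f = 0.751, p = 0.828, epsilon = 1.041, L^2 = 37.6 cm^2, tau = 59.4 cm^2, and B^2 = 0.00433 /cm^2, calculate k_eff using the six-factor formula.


k_inf = eta*f*p*eps = 2.033*0.751*0.828*1.041 = 1.316008
P_TNL = 1/(1 + L^2*B^2) = 1/(1 + 37.6*0.00433) = 0.8599872
P_FNL = exp(-B^2*tau) = exp(-0.00433*59.4) = 0.7732120
k_eff = k_inf * P_TNL * P_FNL = 1.316008 * 0.8599872 * 0.7732120
k_eff = 0.87508

0.87508


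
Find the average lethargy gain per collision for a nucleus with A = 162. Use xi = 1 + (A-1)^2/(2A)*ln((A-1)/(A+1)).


xi = 1 + (A-1)^2/(2A) * ln((A-1)/(A+1))
xi = 1 + (162-1)^2/(2*162) * ln((162-1)/(162 +1))
xi = 0.012295

0.012295
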